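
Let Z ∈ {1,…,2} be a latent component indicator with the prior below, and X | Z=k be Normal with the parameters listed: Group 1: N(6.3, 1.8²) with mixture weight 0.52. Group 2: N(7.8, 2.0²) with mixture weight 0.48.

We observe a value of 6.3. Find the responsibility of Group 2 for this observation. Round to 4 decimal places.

Posterior ∝ prior × likelihood, so P(k | x) ∝ π_k f_k(x); normalise over all components.
Evaluate each component's likelihood at the observed value:
  p_1 = (1/(1.8·√(2π)))·exp(−(6.3−6.3)²/(2·1.8²)) = 0.221635·exp(-0.00000) = 0.221635
  p_2 = (1/(2.0·√(2π)))·exp(−(6.3−7.8)²/(2·2.0²)) = 0.199471·exp(-0.28125) = 0.150569
Weight by the priors:
  π_1·p_1 = 0.52 × 0.221635 = 0.11525
  π_2·p_2 = 0.48 × 0.150569 = 0.072273
Marginal: 0.11525 + 0.072273 = 0.187523
P(Group 2 | data) ≈ 0.3854

0.3854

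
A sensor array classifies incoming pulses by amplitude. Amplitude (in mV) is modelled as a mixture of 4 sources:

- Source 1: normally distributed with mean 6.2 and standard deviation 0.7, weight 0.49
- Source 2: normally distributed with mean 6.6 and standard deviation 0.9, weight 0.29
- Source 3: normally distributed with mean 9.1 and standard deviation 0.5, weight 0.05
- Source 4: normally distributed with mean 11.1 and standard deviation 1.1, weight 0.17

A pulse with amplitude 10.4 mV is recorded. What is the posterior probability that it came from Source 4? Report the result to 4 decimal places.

0.9734

Posterior ∝ prior × likelihood, so P(k | x) ∝ π_k f_k(x); normalise over all components.
Normal densities:
  f_1 = (1/(0.7·√(2π)))·exp(−(10.4−6.2)²/(2·0.7²)) = 0.569918·exp(-18.00000) = 8.67983e-09
  f_2 = (1/(0.9·√(2π)))·exp(−(10.4−6.6)²/(2·0.9²)) = 0.443269·exp(-8.91358) = 5.96415e-05
  f_3 = (1/(0.5·√(2π)))·exp(−(10.4−9.1)²/(2·0.5²)) = 0.797885·exp(-3.38000) = 0.0271659
  f_4 = (1/(1.1·√(2π)))·exp(−(10.4−11.1)²/(2·1.1²)) = 0.362675·exp(-0.20248) = 0.296198
Multiply by the mixture weights:
  π_1·f_1 = 0.49 × 8.67983e-09 = 4.25312e-09
  π_2·f_2 = 0.29 × 5.96415e-05 = 1.7296e-05
  π_3·f_3 = 0.05 × 0.0271659 = 0.0013583
  π_4·f_4 = 0.17 × 0.296198 = 0.0503536
Evidence: 4.25312e-09 + 1.7296e-05 + 0.0013583 + 0.0503536 = 0.0517292
So the posterior for Source 4 is 0.0503536 / 0.0517292 ≈ 0.9734.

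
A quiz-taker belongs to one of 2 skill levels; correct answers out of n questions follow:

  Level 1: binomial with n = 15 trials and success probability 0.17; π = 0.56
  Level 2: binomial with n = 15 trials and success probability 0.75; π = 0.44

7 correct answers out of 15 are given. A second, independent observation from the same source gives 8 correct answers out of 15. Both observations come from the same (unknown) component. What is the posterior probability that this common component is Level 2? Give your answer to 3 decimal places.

0.982

Posterior ∝ prior × likelihood, so P(k | x) ∝ w_k f_k(x); normalise over all components.
Since both observations come from the same component, the likelihood for component k is f_k(x₁)·f_k(x₂).
  p_1 = [0.00594724] × [0.00121811] = 7.2444e-06
  p_2 = [0.0131068] × [0.0393205] = 0.000515366
Prior × likelihood for each component:
  w_1·p_1 = 0.56 × 7.2444e-06 = 4.05686e-06
  w_2·p_2 = 0.44 × 0.000515366 = 0.000226761
Sum: 4.05686e-06 + 0.000226761 = 0.000230818
P(Level 2 | data) = 0.000226761 / 0.000230818 ≈ 0.982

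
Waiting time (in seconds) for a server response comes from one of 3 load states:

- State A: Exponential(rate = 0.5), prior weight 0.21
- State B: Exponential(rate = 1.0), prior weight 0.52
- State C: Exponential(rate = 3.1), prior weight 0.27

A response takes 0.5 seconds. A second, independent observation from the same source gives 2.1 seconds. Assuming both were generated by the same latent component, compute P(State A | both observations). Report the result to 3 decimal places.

0.266

Posterior ∝ prior × likelihood, so P(k | x) ∝ P(Z=k) f_k(x); normalise over all components.
Since both observations come from the same component, the likelihood for component k is f_k(x₁)·f_k(x₂).
  f_A = [0.3894] × [0.174969] = 0.0681329
  f_B = [0.606531] × [0.122456] = 0.0742736
  f_C = [0.657969] × [0.00461429] = 0.00303606
Prior × likelihood for each component:
  P(Z=A)·f_A = 0.21 × 0.0681329 = 0.0143079
  P(Z=B)·f_B = 0.52 × 0.0742736 = 0.0386223
  P(Z=C)·f_C = 0.27 × 0.00303606 = 0.000819735
Evidence: 0.0143079 + 0.0386223 + 0.000819735 = 0.0537499
P(State A | x) = 0.0143079 / 0.0537499 ≈ 0.266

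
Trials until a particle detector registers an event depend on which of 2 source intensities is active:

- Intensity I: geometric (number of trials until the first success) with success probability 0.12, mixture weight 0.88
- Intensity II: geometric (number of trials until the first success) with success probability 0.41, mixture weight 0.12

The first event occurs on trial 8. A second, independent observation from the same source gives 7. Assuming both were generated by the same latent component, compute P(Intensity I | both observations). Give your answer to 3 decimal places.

0.991

Apply Bayes' rule: the posterior for each component is proportional to its prior times its likelihood at x.
Since both observations come from the same component, the likelihood for component k is f_k(x₁)·f_k(x₂).
  L_I = [0.12·(1−0.12)^7 = 0.12·0.408676 = 0.0490411] × [0.0557285] = 0.00273298
  L_II = [0.41·(1−0.41)^7 = 0.41·0.0248865 = 0.0102035] × [0.017294] = 0.000176459
Weight by the priors:
  π_I·L_I = 0.88 × 0.00273298 = 0.00240503
  π_II·L_II = 0.12 × 0.000176459 = 2.11751e-05
Evidence: 0.00240503 + 2.11751e-05 = 0.0024262
P(Intensity I | x₁,x₂) = 0.00240503 / 0.0024262 ≈ 0.991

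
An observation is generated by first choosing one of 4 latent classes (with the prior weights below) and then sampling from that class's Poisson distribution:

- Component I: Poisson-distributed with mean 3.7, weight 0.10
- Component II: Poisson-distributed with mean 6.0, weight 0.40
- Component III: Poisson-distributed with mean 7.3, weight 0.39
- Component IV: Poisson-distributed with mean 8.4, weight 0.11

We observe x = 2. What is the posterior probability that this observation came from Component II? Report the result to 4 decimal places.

Posterior ∝ prior × likelihood, so P(k | x) ∝ P(Z=k) f_k(x); normalise over all components.
Component likelihoods at x = 2:
  f_I = e^(−3.7)·3.7^2/2! = 0.169233
  f_II = e^(−6.0)·6.0^2/2! = 0.0446175
  f_III = e^(−7.3)·7.3^2/2! = 0.0179997
  f_IV = e^(−8.4)·8.4^2/2! = 0.00793332
Unnormalised posteriors:
  P(Z=I)·f_I = 0.10 × 0.169233 = 0.0169233
  P(Z=II)·f_II = 0.40 × 0.0446175 = 0.017847
  P(Z=III)·f_III = 0.39 × 0.0179997 = 0.00701989
  P(Z=IV)·f_IV = 0.11 × 0.00793332 = 0.000872665
Sum: 0.0169233 + 0.017847 + 0.00701989 + 0.000872665 = 0.0426628
So the posterior for Component II is 0.017847 / 0.0426628 ≈ 0.4183.

0.4183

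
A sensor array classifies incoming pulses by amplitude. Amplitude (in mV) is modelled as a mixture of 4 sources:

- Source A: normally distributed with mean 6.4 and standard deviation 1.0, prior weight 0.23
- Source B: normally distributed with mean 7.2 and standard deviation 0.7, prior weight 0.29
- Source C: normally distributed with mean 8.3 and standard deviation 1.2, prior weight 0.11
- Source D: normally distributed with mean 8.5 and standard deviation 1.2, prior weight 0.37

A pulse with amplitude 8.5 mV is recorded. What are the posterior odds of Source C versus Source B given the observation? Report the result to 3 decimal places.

Posterior odds = (π_i f_i(x)) / (π_j f_j(x)); the normalising sum cancels.
Normal densities:
  L_A = (1/(1.0·√(2π)))·exp(−(8.5−6.4)²/(2·1.0²)) = 0.398942·exp(-2.20500) = 0.0439836
  L_B = (1/(0.7·√(2π)))·exp(−(8.5−7.2)²/(2·0.7²)) = 0.569918·exp(-1.72449) = 0.101596
  L_C = (1/(1.2·√(2π)))·exp(−(8.5−8.3)²/(2·1.2²)) = 0.332452·exp(-0.01389) = 0.327866
  L_D = (1/(1.2·√(2π)))·exp(−(8.5−8.5)²/(2·1.2²)) = 0.332452·exp(-0.00000) = 0.332452
0.0360653 / 0.0294628 ≈ 1.224

1.224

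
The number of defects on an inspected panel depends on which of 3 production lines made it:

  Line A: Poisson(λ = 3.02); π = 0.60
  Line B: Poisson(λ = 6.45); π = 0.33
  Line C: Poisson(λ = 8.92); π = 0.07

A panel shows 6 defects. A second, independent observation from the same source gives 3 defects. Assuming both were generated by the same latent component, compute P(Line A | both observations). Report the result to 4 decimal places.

0.6458

Posterior ∝ prior × likelihood, so P(k | x) ∝ π_k f_k(x); normalise over all components.
Since both observations come from the same component, the likelihood for component k is f_k(x₁)·f_k(x₂).
  f_A = [e^(−3.02)·3.02^6/6! = 0.0514209] × [0.224027] = 0.0115197
  f_B = [e^(−6.45)·6.45^6/6! = 0.158062] × [0.0706852] = 0.0111726
  f_C = [e^(−8.92)·8.92^6/6! = 0.0935298] × [0.0158138] = 0.00147906
Unnormalised posteriors:
  π_A·f_A = 0.60 × 0.0115197 = 0.0069118
  π_B·f_B = 0.33 × 0.0111726 = 0.00368696
  π_C·f_C = 0.07 × 0.00147906 = 0.000103534
Marginal: 0.0069118 + 0.00368696 + 0.000103534 = 0.0107023
P(Line A | x) = 0.0069118 / 0.0107023 ≈ 0.6458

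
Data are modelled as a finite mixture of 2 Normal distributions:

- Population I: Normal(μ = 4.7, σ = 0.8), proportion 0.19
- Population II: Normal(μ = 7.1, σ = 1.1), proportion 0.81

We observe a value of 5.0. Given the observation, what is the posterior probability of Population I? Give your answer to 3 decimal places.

Posterior ∝ prior × likelihood, so P(k | x) ∝ π_k f_k(x); normalise over all components.
Component likelihoods at x = 5.0:
  p_I = 0.464819
  p_II = 0.0586268
Prior × likelihood for each component:
  π_I·p_I = 0.19 × 0.464819 = 0.0883156
  π_II·p_II = 0.81 × 0.0586268 = 0.0474877
Sum: 0.0883156 + 0.0474877 = 0.135803
P(Population I | 5.0) ≈ 0.650

0.650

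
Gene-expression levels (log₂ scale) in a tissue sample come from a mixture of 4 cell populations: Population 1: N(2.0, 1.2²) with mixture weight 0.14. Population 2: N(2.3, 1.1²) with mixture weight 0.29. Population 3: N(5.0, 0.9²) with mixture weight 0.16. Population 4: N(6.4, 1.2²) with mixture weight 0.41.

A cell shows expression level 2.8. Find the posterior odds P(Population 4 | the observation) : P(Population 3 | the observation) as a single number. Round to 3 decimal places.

0.424

The posterior odds equal the prior odds times the likelihood ratio: (w_i/w_j)·(f_i(x)/f_j(x)).
Evaluate each component's likelihood at the observed value:
  L_1 = 0.266207
  L_2 = 0.327079
  L_3 = 0.0223432
  L_4 = 0.00369321
Posterior odds = (w_4·L_4) / (w_3·L_3) = (0.41·0.00369321) / (0.16·0.0223432) = 0.00151421 / 0.00357492 ≈ 0.424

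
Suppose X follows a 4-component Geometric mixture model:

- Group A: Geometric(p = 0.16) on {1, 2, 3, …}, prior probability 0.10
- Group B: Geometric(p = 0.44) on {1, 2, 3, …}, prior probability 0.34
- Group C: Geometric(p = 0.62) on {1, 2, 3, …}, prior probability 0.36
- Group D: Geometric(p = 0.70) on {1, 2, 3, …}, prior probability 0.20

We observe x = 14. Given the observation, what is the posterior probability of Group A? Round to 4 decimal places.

The responsibility of component k is π_k f_k(x) divided by Σ_j π_j f_j(x).
Component likelihoods at x = 14:
  p_A = 0.0165863
  p_B = 0.000234367
  p_C = 2.13589e-06
  p_D = 1.11603e-07
Weight by the priors:
  π_A·p_A = 0.10 × 0.0165863 = 0.00165863
  π_B·p_B = 0.34 × 0.000234367 = 7.96849e-05
  π_C·p_C = 0.36 × 2.13589e-06 = 7.6892e-07
  π_D·p_D = 0.20 × 1.11603e-07 = 2.23205e-08
Marginal: 0.00165863 + 7.96849e-05 + 7.6892e-07 + 2.23205e-08 = 0.00173911
P(Group A | the observation) ≈ 0.9537

0.9537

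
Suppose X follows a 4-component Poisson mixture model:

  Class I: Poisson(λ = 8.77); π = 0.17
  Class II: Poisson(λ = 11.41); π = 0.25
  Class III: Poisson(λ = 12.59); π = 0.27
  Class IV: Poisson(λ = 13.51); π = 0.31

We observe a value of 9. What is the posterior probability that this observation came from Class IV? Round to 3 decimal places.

By Bayes' theorem, P(k | x) = π_k f_k(x) / Σ_j π_j f_j(x).
Poisson probabilities:
  L_I = 0.131362
  L_II = 0.100117
  L_III = 0.0745935
  L_IV = 0.0560811
Unnormalised posteriors:
  π_I·L_I = 0.17 × 0.131362 = 0.0223316
  π_II·L_II = 0.25 × 0.100117 = 0.0250292
  π_III·L_III = 0.27 × 0.0745935 = 0.0201402
  π_IV·L_IV = 0.31 × 0.0560811 = 0.0173851
Marginal: 0.0223316 + 0.0250292 + 0.0201402 + 0.0173851 = 0.0848862
Responsibility of Class IV: 0.0173851 / 0.0848862 ≈ 0.205

0.205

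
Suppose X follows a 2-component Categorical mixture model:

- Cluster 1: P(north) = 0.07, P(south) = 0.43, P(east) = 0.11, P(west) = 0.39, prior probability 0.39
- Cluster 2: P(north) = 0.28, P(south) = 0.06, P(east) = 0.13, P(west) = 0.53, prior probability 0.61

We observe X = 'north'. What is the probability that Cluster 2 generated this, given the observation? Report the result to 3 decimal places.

By Bayes' theorem, P(k | x) = π_k f_k(x) / Σ_j π_j f_j(x).
Categorical probabilities:
  f_1 = 0.07
  f_2 = 0.28
Multiply by the mixture weights:
  π_1·f_1 = 0.39 × 0.07 = 0.0273
  π_2·f_2 = 0.61 × 0.28 = 0.1708
Normaliser: 0.0273 + 0.1708 = 0.1981
Responsibility of Cluster 2: 0.1708 / 0.1981 ≈ 0.862

0.862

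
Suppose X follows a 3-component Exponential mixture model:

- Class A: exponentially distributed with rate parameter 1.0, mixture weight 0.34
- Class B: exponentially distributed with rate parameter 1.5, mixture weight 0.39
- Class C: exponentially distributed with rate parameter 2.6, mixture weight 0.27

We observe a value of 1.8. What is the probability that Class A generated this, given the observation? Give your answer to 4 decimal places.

Apply Bayes' rule: the posterior for each component is proportional to its prior times its likelihood at x.
Exponential densities:
  p_A = 0.165299
  p_B = 0.100808
  p_C = 0.0241254
Prior × likelihood for each component:
  w_A·p_A = 0.34 × 0.165299 = 0.0562016
  w_B·p_B = 0.39 × 0.100808 = 0.0393152
  w_C·p_C = 0.27 × 0.0241254 = 0.00651387
Denominator: 0.0562016 + 0.0393152 + 0.00651387 = 0.102031
Responsibility of Class A: 0.0562016 / 0.102031 ≈ 0.5508

0.5508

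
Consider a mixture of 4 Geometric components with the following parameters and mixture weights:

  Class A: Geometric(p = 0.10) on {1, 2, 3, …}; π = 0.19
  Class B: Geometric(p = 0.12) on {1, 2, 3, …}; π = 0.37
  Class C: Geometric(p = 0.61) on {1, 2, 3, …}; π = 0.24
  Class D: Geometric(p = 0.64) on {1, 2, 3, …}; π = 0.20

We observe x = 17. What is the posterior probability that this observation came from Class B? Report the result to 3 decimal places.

0.620

P(component k | x) = P(Z=k)·f_k(x) / marginal(x), where marginal(x) = Σ_j P(Z=j)·f_j(x).
Evaluate each component's likelihood at the observed value:
  p_A = 0.10·(1−0.10)^16 = 0.10·0.185302 = 0.0185302
  p_B = 0.12·(1−0.12)^16 = 0.12·0.129337 = 0.0155204
  p_C = 0.61·(1−0.61)^16 = 0.61·2.8644e-07 = 1.74728e-07
  p_D = 0.64·(1−0.64)^16 = 0.64·7.95866e-08 = 5.09354e-08
Unnormalised posteriors:
  P(Z=A)·p_A = 0.19 × 0.0185302 = 0.00352074
  P(Z=B)·p_B = 0.37 × 0.0155204 = 0.00574256
  P(Z=C)·p_C = 0.24 × 1.74728e-07 = 4.19348e-08
  P(Z=D)·p_D = 0.20 × 5.09354e-08 = 1.01871e-08
Normaliser: 0.00352074 + 0.00574256 + 4.19348e-08 + 1.01871e-08 = 0.00926335
P(Class B | data) ≈ 0.620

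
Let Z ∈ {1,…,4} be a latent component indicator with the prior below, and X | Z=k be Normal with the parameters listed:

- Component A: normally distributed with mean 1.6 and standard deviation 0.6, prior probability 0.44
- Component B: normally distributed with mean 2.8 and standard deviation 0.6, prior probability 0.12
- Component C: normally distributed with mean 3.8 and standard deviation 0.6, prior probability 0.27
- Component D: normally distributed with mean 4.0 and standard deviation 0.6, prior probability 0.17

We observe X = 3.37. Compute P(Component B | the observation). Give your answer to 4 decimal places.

0.1965

Posterior ∝ prior × likelihood, so P(k | x) ∝ π_k f_k(x); normalise over all components.
Component likelihoods at x = 3.37:
  f_A = (1/(0.6·√(2π)))·exp(−(3.37−1.6)²/(2·0.6²)) = 0.664904·exp(-4.35125) = 0.00857107
  f_B = (1/(0.6·√(2π)))·exp(−(3.37−2.8)²/(2·0.6²)) = 0.664904·exp(-0.45125) = 0.423432
  f_C = (1/(0.6·√(2π)))·exp(−(3.37−3.8)²/(2·0.6²)) = 0.664904·exp(-0.25681) = 0.514315
  f_D = (1/(0.6·√(2π)))·exp(−(3.37−4.0)²/(2·0.6²)) = 0.664904·exp(-0.55125) = 0.383137
Unnormalised posteriors:
  π_A·f_A = 0.44 × 0.00857107 = 0.00377127
  π_B·f_B = 0.12 × 0.423432 = 0.0508118
  π_C·f_C = 0.27 × 0.514315 = 0.138865
  π_D·f_D = 0.17 × 0.383137 = 0.0651333
Normaliser: 0.00377127 + 0.0508118 + 0.138865 + 0.0651333 = 0.258582
Responsibility of Component B: 0.0508118 / 0.258582 ≈ 0.1965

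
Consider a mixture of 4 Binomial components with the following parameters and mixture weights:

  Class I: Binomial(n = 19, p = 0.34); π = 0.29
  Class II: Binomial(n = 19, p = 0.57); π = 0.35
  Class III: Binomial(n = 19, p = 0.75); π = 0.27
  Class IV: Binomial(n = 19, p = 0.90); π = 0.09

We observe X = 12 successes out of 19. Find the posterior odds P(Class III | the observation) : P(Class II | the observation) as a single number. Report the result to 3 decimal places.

The posterior odds equal the prior odds times the likelihood ratio: (P(Z=i)/P(Z=j))·(f_i(x)/f_j(x)).
Evaluate each component's likelihood at the observed value:
  L_I = 0.00655967
  L_II = 0.161103
  L_III = 0.0974187
  L_IV = 0.00142311
0.026303 / 0.0563862 ≈ 0.466

0.466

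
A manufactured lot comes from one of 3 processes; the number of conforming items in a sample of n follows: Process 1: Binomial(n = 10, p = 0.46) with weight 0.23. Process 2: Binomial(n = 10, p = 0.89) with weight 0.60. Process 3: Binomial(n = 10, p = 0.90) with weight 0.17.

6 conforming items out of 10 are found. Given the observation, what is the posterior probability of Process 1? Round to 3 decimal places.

0.779

Posterior ∝ prior × likelihood, so P(k | x) ∝ π_k f_k(x); normalise over all components.
Evaluate each component's likelihood at the observed value:
  f_1 = C(10,6)·0.46^6·0.54^4 = 210·0.0094743·0.0850306 = 0.169177
  f_2 = C(10,6)·0.89^6·0.11^4 = 210·0.496981·0.00014641 = 0.0152802
  f_3 = C(10,6)·0.90^6·0.10^4 = 210·0.531441·0.0001 = 0.0111603
Unnormalised posteriors:
  π_1·f_1 = 0.23 × 0.169177 = 0.0389107
  π_2·f_2 = 0.60 × 0.0152802 = 0.00916814
  π_3·f_3 = 0.17 × 0.0111603 = 0.00189724
Normaliser: 0.0389107 + 0.00916814 + 0.00189724 = 0.0499761
P(Process 1 | the observation) = 0.0389107 / 0.0499761 ≈ 0.779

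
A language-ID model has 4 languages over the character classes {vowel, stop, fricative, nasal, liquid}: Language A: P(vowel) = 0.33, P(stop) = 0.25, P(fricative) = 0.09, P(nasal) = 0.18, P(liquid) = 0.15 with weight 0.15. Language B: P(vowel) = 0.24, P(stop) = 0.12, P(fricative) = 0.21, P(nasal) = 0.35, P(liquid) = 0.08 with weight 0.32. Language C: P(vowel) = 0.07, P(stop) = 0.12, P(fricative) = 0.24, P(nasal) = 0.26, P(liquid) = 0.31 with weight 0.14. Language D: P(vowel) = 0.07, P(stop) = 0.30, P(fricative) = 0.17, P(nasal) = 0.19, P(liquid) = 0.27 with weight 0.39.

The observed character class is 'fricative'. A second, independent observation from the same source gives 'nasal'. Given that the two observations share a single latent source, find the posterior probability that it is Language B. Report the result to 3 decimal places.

Apply Bayes' rule: the posterior for each component is proportional to its prior times its likelihood at x.
Since both observations come from the same component, the likelihood for component k is f_k(x₁)·f_k(x₂).
  f_A = [0.09] × [0.18] = 0.0162
  f_B = [0.21] × [0.35] = 0.0735
  f_C = [0.24] × [0.26] = 0.0624
  f_D = [0.17] × [0.19] = 0.0323
Weight by the priors:
  π_A·f_A = 0.15 × 0.0162 = 0.00243
  π_B·f_B = 0.32 × 0.0735 = 0.02352
  π_C·f_C = 0.14 × 0.0624 = 0.008736
  π_D·f_D = 0.39 × 0.0323 = 0.012597
Marginal: 0.00243 + 0.02352 + 0.008736 + 0.012597 = 0.047283
P(Language B | data) = 0.02352 / 0.047283 ≈ 0.497

0.497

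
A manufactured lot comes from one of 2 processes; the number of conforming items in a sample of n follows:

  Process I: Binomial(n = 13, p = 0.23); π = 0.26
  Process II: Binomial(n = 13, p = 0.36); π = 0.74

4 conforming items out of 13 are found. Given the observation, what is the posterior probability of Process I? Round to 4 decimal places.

0.2362

The responsibility of component k is π_k f_k(x) divided by Σ_j π_j f_j(x).
Component likelihoods at x = 4 conforming items out of 13:
  p_I = C(13,4)·0.23^4·0.77^9 = 715·0.00279841·0.0951517 = 0.190386
  p_II = C(13,4)·0.36^4·0.64^9 = 715·0.0167962·0.0180144 = 0.216339
Weight by the priors:
  π_I·p_I = 0.26 × 0.190386 = 0.0495002
  π_II·p_II = 0.74 × 0.216339 = 0.160091
Normaliser: 0.0495002 + 0.160091 = 0.209591
Responsibility of Process I: 0.0495002 / 0.209591 ≈ 0.2362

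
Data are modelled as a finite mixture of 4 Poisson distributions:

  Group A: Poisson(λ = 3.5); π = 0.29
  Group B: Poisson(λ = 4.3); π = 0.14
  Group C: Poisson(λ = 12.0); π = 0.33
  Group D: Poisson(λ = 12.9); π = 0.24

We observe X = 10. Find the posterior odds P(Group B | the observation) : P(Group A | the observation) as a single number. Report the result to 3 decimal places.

1.699

Only the two components matter; the odds are (π_i f_i(x)) / (π_j f_j(x)).
Evaluate each component's likelihood at the observed value:
  p_A = e^(−3.5)·3.5^10/10! = 0.00229555
  p_B = e^(−4.3)·4.3^10/10! = 0.00808082
  p_C = e^(−12.0)·12.0^10/10! = 0.104837
  p_D = e^(−12.9)·12.9^10/10! = 0.0878487
Posterior odds = (π_B·p_B) / (π_A·p_A) = (0.14·0.00808082) / (0.29·0.00229555) = 0.00113131 / 0.000665709 ≈ 1.699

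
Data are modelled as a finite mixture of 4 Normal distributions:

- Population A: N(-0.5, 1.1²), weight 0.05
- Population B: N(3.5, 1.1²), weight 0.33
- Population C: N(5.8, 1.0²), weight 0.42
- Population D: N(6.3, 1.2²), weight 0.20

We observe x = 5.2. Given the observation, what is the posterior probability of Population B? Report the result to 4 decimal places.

By Bayes' theorem, P(k | x) = P(Z=k) f_k(x) / Σ_j P(Z=j) f_j(x).
Evaluate each component's likelihood at the observed value:
  p_A = 5.35605e-07
  p_B = 0.109869
  p_C = 0.333225
  p_D = 0.218406
Weight by the priors:
  P(Z=A)·p_A = 0.05 × 5.35605e-07 = 2.67803e-08
  P(Z=B)·p_B = 0.33 × 0.109869 = 0.0362569
  P(Z=C)·p_C = 0.42 × 0.333225 = 0.139954
  P(Z=D)·p_D = 0.20 × 0.218406 = 0.0436812
Denominator: 2.67803e-08 + 0.0362569 + 0.139954 + 0.0436812 = 0.219892
Responsibility of Population B: 0.0362569 / 0.219892 ≈ 0.1649

0.1649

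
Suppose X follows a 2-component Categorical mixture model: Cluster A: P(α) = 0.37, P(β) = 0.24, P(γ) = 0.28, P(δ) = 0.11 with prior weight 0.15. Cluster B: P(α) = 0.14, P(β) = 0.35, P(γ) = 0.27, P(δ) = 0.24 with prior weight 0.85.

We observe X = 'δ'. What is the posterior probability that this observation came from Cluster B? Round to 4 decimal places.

The responsibility of component k is w_k f_k(x) divided by Σ_j w_j f_j(x).
Categorical probabilities:
  L_A = P(δ | comp) = 0.11
  L_B = P(δ | comp) = 0.24
Unnormalised posteriors:
  w_A·L_A = 0.15 × 0.11 = 0.0165
  w_B·L_B = 0.85 × 0.24 = 0.204
Sum: 0.0165 + 0.204 = 0.2205
P(Cluster B | the observation) ≈ 0.9252

0.9252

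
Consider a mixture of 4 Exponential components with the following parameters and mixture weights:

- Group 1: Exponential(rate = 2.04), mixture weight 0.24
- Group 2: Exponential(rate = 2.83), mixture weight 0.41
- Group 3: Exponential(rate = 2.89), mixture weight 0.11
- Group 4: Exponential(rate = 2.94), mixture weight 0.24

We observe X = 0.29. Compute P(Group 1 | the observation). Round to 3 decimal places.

0.222

The responsibility of component k is π_k f_k(x) divided by Σ_j π_j f_j(x).
Component likelihoods at x = 0.29:
  L_1 = 1.12902
  L_2 = 1.24555
  L_3 = 1.25002
  L_4 = 1.25334
Unnormalised posteriors:
  π_1·L_1 = 0.24 × 1.12902 = 0.270965
  π_2·L_2 = 0.41 × 1.24555 = 0.510675
  π_3·L_3 = 0.11 × 1.25002 = 0.137502
  π_4·L_4 = 0.24 × 1.25334 = 0.300801
Marginal: 0.270965 + 0.510675 + 0.137502 + 0.300801 = 1.21994
P(Group 1 | x) ≈ 0.222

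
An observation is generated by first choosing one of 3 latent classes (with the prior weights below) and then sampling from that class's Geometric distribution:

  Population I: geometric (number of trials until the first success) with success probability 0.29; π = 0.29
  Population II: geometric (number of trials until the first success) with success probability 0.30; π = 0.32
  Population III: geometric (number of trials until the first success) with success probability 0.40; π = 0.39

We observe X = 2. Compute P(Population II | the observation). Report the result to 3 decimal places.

0.305

The responsibility of component k is π_k f_k(x) divided by Σ_j π_j f_j(x).
Geometric probabilities:
  f_I = 0.2059
  f_II = 0.21
  f_III = 0.24
Unnormalised posteriors:
  π_I·f_I = 0.29 × 0.2059 = 0.059711
  π_II·f_II = 0.32 × 0.21 = 0.0672
  π_III·f_III = 0.39 × 0.24 = 0.0936
Marginal: 0.059711 + 0.0672 + 0.0936 = 0.220511
So the posterior for Population II is 0.0672 / 0.220511 ≈ 0.305.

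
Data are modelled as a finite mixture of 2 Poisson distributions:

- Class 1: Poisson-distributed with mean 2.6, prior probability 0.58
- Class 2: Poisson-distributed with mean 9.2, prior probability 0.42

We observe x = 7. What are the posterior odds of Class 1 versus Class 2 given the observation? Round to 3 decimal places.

0.146

The posterior odds equal the prior odds times the likelihood ratio: (w_i/w_j)·(f_i(x)/f_j(x)).
Poisson probabilities:
  L_1 = e^(−2.6)·2.6^7/7! = 0.0118363
  L_2 = e^(−9.2)·9.2^7/7! = 0.111834
0.00686507 / 0.0469704 ≈ 0.146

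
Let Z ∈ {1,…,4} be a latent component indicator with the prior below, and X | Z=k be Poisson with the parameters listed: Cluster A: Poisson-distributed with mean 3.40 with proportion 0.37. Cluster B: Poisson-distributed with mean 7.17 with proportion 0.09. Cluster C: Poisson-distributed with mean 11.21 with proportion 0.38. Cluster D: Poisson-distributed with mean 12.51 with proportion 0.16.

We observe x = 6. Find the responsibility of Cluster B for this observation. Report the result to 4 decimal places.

The responsibility of component k is π_k f_k(x) divided by Σ_j π_j f_j(x).
Component likelihoods at x = 6:
  f_A = e^(−3.40)·3.40^6/6! = 0.0716044
  f_B = e^(−7.17)·7.17^6/6! = 0.145175
  f_C = e^(−11.21)·11.21^6/6! = 0.037313
  f_D = e^(−12.51)·12.51^6/6! = 0.0196421
Weight by the priors:
  π_A·f_A = 0.37 × 0.0716044 = 0.0264936
  π_B·f_B = 0.09 × 0.145175 = 0.0130657
  π_C·f_C = 0.38 × 0.037313 = 0.0141789
  π_D·f_D = 0.16 × 0.0196421 = 0.00314273
Evidence: 0.0264936 + 0.0130657 + 0.0141789 + 0.00314273 = 0.056881
P(Cluster B | data) ≈ 0.2297

0.2297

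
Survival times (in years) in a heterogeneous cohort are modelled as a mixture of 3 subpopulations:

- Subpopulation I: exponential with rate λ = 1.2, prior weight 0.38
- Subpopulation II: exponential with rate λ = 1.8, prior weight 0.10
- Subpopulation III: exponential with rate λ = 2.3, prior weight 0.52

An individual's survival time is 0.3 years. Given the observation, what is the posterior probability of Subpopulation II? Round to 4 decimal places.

By Bayes' theorem, P(k | x) = w_k f_k(x) / Σ_j w_j f_j(x).
Exponential densities:
  L_I = 1.2·e^(−1.2·0.3) = 1.2·e^(−0.3600) = 0.837212
  L_II = 1.8·e^(−1.8·0.3) = 1.8·e^(−0.5400) = 1.04895
  L_III = 2.3·e^(−2.3·0.3) = 2.3·e^(−0.6900) = 1.15362
Prior × likelihood for each component:
  w_I·L_I = 0.38 × 0.837212 = 0.31814
  w_II·L_II = 0.10 × 1.04895 = 0.104895
  w_III·L_III = 0.52 × 1.15362 = 0.599885
Sum: 0.31814 + 0.104895 + 0.599885 = 1.02292
P(Subpopulation II | x) = 0.104895 / 1.02292 ≈ 0.1025

0.1025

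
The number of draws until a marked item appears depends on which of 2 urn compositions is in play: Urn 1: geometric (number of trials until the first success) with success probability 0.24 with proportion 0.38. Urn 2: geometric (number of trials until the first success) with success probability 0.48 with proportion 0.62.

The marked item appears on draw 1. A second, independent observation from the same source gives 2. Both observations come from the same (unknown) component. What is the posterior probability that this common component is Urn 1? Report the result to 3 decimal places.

0.183

P(component k | x) = π_k·f_k(x) / marginal(x), where marginal(x) = Σ_j π_j·f_j(x).
Since both observations come from the same component, the likelihood for component k is f_k(x₁)·f_k(x₂).
  p_1 = [0.24·(1−0.24)^0 = 0.24·1 = 0.24] × [0.1824] = 0.043776
  p_2 = [0.48·(1−0.48)^0 = 0.48·1 = 0.48] × [0.2496] = 0.119808
Weight by the priors:
  π_1·p_1 = 0.38 × 0.043776 = 0.0166349
  π_2·p_2 = 0.62 × 0.119808 = 0.074281
Marginal: 0.0166349 + 0.074281 = 0.0909158
Responsibility of Urn 1: 0.0166349 / 0.0909158 ≈ 0.183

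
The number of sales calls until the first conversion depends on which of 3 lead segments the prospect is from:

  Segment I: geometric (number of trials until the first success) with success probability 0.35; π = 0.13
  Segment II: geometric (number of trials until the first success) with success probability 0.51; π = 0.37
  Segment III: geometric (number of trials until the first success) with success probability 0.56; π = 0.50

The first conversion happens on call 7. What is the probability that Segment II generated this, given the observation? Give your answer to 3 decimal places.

Apply Bayes' rule: the posterior for each component is proportional to its prior times its likelihood at x.
Component likelihoods at x = 7:
  L_I = 0.0263966
  L_II = 0.00705906
  L_III = 0.00406354
Weight by the priors:
  w_I·L_I = 0.13 × 0.0263966 = 0.00343156
  w_II·L_II = 0.37 × 0.00705906 = 0.00261185
  w_III·L_III = 0.50 × 0.00406354 = 0.00203177
Sum: 0.00343156 + 0.00261185 + 0.00203177 = 0.00807518
P(Segment II | x) = 0.00261185 / 0.00807518 ≈ 0.323

0.323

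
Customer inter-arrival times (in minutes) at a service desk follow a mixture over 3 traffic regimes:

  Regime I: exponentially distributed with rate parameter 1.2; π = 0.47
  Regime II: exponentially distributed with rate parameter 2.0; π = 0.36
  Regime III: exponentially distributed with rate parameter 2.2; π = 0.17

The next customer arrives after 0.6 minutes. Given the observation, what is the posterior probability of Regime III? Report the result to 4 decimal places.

0.1690

Apply Bayes' rule: the posterior for each component is proportional to its prior times its likelihood at x.
Component likelihoods at x = 0.6 minutes:
  p_I = 1.2·e^(−1.2·0.6) = 1.2·e^(−0.7200) = 0.584103
  p_II = 2.0·e^(−2.0·0.6) = 2.0·e^(−1.2000) = 0.602388
  p_III = 2.2·e^(−2.2·0.6) = 2.2·e^(−1.3200) = 0.587698
Weight by the priors:
  π_I·p_I = 0.47 × 0.584103 = 0.274528
  π_II·p_II = 0.36 × 0.602388 = 0.21686
  π_III·p_III = 0.17 × 0.587698 = 0.0999086
Denominator: 0.274528 + 0.21686 + 0.0999086 = 0.591297
P(Regime III | 0.6 minutes) ≈ 0.1690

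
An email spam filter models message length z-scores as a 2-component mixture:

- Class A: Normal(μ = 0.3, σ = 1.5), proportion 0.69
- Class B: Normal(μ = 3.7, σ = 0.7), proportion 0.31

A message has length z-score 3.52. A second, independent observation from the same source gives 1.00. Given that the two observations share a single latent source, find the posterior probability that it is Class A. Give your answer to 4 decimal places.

0.9871

By Bayes' theorem, P(k | x) = w_k f_k(x) / Σ_j w_j f_j(x).
Since both observations come from the same component, the likelihood for component k is f_k(x₁)·f_k(x₂).
  L_A = [(1/(1.5·√(2π)))·exp(−(3.52−0.3)²/(2·1.5²)) = 0.265962·exp(-2.30409) = 0.0265562] × [0.238522] = 0.00633424
  L_B = [(1/(0.7·√(2π)))·exp(−(3.52−3.7)²/(2·0.7²)) = 0.569918·exp(-0.03306) = 0.551383] × [0.000335114] = 0.000184776
Unnormalised posteriors:
  w_A·L_A = 0.69 × 0.00633424 = 0.00437063
  w_B·L_B = 0.31 × 0.000184776 = 5.72807e-05
Normaliser: 0.00437063 + 5.72807e-05 = 0.00442791
P(Class A | data) ≈ 0.9871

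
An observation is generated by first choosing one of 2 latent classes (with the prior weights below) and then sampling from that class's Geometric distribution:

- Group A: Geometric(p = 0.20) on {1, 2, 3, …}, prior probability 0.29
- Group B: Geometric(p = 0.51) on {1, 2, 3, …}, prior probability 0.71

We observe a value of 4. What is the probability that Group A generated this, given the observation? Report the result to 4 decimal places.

0.4108

P(component k | x) = π_k·f_k(x) / marginal(x), where marginal(x) = Σ_j π_j·f_j(x).
Evaluate each component's likelihood at the observed value:
  f_A = 0.20·(1−0.20)^3 = 0.20·0.512 = 0.1024
  f_B = 0.51·(1−0.51)^3 = 0.51·0.117649 = 0.060001
Weight by the priors:
  π_A·f_A = 0.29 × 0.1024 = 0.029696
  π_B·f_B = 0.71 × 0.060001 = 0.0426007
Denominator: 0.029696 + 0.0426007 = 0.0722967
Responsibility of Group A: 0.029696 / 0.0722967 ≈ 0.4108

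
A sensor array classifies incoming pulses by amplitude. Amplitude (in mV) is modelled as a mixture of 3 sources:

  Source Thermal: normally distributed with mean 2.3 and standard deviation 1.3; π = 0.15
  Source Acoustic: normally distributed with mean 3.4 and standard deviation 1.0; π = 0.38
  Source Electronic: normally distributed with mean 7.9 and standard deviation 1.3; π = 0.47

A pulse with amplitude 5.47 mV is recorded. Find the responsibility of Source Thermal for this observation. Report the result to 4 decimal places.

Posterior ∝ prior × likelihood, so P(k | x) ∝ π_k f_k(x); normalise over all components.
Evaluate each component's likelihood at the observed value:
  p_Thermal = (1/(1.3·√(2π)))·exp(−(5.47−2.3)²/(2·1.3²)) = 0.306879·exp(-2.97305) = 0.015696
  p_Acoustic = (1/(1.0·√(2π)))·exp(−(5.47−3.4)²/(2·1.0²)) = 0.398942·exp(-2.14245) = 0.0468226
  p_Electronic = (1/(1.3·√(2π)))·exp(−(5.47−7.9)²/(2·1.3²)) = 0.306879·exp(-1.74701) = 0.0534871
Multiply by the mixture weights:
  π_Thermal·p_Thermal = 0.15 × 0.015696 = 0.0023544
  π_Acoustic·p_Acoustic = 0.38 × 0.0468226 = 0.0177926
  π_Electronic·p_Electronic = 0.47 × 0.0534871 = 0.0251389
Denominator: 0.0023544 + 0.0177926 + 0.0251389 = 0.0452859
P(Source Thermal | the observation) = 0.0023544 / 0.0452859 ≈ 0.0520

0.0520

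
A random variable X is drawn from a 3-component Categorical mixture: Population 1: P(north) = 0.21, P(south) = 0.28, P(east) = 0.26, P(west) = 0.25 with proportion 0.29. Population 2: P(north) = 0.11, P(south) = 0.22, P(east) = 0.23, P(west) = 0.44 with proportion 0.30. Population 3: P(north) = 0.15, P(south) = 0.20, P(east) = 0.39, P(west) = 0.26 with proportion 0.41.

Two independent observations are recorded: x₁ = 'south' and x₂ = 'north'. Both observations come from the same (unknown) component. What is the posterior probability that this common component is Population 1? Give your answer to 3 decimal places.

By Bayes' theorem, P(k | x) = π_k f_k(x) / Σ_j π_j f_j(x).
Since both observations come from the same component, the likelihood for component k is f_k(x₁)·f_k(x₂).
  f_1 = [0.28] × [0.21] = 0.0588
  f_2 = [0.22] × [0.11] = 0.0242
  f_3 = [0.2] × [0.15] = 0.03
Unnormalised posteriors:
  π_1·f_1 = 0.29 × 0.0588 = 0.017052
  π_2·f_2 = 0.30 × 0.0242 = 0.00726
  π_3·f_3 = 0.41 × 0.03 = 0.0123
Evidence: 0.017052 + 0.00726 + 0.0123 = 0.036612
P(Population 1 | x) = 0.017052 / 0.036612 ≈ 0.466

0.466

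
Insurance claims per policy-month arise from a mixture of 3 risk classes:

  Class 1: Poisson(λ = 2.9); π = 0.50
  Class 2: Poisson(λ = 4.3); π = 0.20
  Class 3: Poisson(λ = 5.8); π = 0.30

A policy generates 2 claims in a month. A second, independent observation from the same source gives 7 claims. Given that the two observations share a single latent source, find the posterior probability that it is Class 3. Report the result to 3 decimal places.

0.335

Apply Bayes' rule: the posterior for each component is proportional to its prior times its likelihood at x.
Since both observations come from the same component, the likelihood for component k is f_k(x₁)·f_k(x₂).
  f_1 = [0.231373] × [0.0188322] = 0.00435726
  f_2 = [0.125441] × [0.0731783] = 0.00917958
  f_3 = [0.0509235] × [0.132635] = 0.00675422
Unnormalised posteriors:
  P(Z=1)·f_1 = 0.50 × 0.00435726 = 0.00217863
  P(Z=2)·f_2 = 0.20 × 0.00917958 = 0.00183592
  P(Z=3)·f_3 = 0.30 × 0.00675422 = 0.00202627
Marginal: 0.00217863 + 0.00183592 + 0.00202627 = 0.00604081
P(Class 3 | x₁, x₂) ≈ 0.335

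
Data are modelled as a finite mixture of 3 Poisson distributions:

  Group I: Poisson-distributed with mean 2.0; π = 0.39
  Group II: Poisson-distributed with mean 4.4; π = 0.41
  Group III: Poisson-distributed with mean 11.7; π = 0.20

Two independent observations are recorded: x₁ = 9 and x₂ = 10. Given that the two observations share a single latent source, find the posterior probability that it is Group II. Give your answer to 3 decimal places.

The responsibility of component k is π_k f_k(x) divided by Σ_j π_j f_j(x).
Since both observations come from the same component, the likelihood for component k is f_k(x₁)·f_k(x₂).
  L_I = [e^(−2.0)·2.0^9/9! = 0.000190949] × [3.81899e-05] = 7.29232e-09
  L_II = [e^(−4.4)·4.4^9/9! = 0.020913] × [0.0092017] = 0.000192435
  L_III = [e^(−11.7)·11.7^9/9! = 0.0938997] × [0.109863] = 0.0103161
Multiply by the mixture weights:
  π_I·L_I = 0.39 × 7.29232e-09 = 2.84401e-09
  π_II·L_II = 0.41 × 0.000192435 = 7.88982e-05
  π_III·L_III = 0.20 × 0.0103161 = 0.00206321
Denominator: 2.84401e-09 + 7.88982e-05 + 0.00206321 = 0.00214212
Responsibility of Group II: 7.88982e-05 / 0.00214212 ≈ 0.037

0.037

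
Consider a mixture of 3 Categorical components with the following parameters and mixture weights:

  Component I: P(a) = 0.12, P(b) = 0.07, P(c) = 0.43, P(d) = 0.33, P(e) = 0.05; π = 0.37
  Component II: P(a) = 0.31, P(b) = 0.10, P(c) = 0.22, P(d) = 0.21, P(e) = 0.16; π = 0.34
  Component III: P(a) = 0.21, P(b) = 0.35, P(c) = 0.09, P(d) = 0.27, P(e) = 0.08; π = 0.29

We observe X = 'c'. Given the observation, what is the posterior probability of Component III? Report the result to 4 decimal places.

By Bayes' theorem, P(k | x) = P(Z=k) f_k(x) / Σ_j P(Z=j) f_j(x).
Categorical probabilities:
  L_I = 0.43
  L_II = 0.22
  L_III = 0.09
Unnormalised posteriors:
  P(Z=I)·L_I = 0.37 × 0.43 = 0.1591
  P(Z=II)·L_II = 0.34 × 0.22 = 0.0748
  P(Z=III)·L_III = 0.29 × 0.09 = 0.0261
Normaliser: 0.1591 + 0.0748 + 0.0261 = 0.26
P(Component III | x) = 0.0261 / 0.26 ≈ 0.1004

0.1004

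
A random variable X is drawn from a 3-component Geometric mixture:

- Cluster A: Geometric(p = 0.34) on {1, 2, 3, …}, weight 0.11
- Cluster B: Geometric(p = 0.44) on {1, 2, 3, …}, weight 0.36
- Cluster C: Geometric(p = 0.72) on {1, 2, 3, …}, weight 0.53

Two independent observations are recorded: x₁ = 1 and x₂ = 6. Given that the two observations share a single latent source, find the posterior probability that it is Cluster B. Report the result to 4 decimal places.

Apply Bayes' rule: the posterior for each component is proportional to its prior times its likelihood at x.
Since both observations come from the same component, the likelihood for component k is f_k(x₁)·f_k(x₂).
  p_A = [0.34] × [0.0425793] = 0.014477
  p_B = [0.44] × [0.0242322] = 0.0106622
  p_C = [0.72] × [0.00123915] = 0.000892185
Multiply by the mixture weights:
  P(Z=A)·p_A = 0.11 × 0.014477 = 0.00159247
  P(Z=B)·p_B = 0.36 × 0.0106622 = 0.00383838
  P(Z=C)·p_C = 0.53 × 0.000892185 = 0.000472858
Marginal: 0.00159247 + 0.00383838 + 0.000472858 = 0.0059037
So the posterior for Cluster B is 0.00383838 / 0.0059037 ≈ 0.6502.

0.6502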